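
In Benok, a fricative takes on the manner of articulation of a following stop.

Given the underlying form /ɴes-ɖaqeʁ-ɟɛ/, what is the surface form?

The rule targets /s/ (voiceless alveolar fricative), which sits before the trigger /ɖ/ (stop).
Changing only its manner to stop gives [t] — the voiceless alveolar stop.
At the second juncture, /ʁ/ likewise becomes [ɢ] adjacent to /ɟ/.

[ɴetɖaqeɢɟɛ]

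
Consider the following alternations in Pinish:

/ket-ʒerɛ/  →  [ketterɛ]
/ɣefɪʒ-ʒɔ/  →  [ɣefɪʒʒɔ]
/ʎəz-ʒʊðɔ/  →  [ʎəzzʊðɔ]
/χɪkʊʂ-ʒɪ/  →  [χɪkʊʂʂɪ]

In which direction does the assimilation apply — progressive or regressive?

Underlying /ʒ/ is realised as [t] next to /t/; /t/ itself does not change.
The output [t] is identical to the trigger /t/ — every feature (place, manner, voicing) has been copied — so this is total assimilation.
The other forms behave the same way: /ʒ/ → [z] after /z/; /ʒ/ → [ʂ] after /ʂ/ — in each case the output is a copy of the preceding consonant.
In [ɣefɪʒʒɔ] the two consonants at the boundary are already identical (/ʒ/ + /ʒ/), so the rule applies vacuously and nothing changes.
The trigger is the preceding segment, so the direction is progressive (perseverative).

progressive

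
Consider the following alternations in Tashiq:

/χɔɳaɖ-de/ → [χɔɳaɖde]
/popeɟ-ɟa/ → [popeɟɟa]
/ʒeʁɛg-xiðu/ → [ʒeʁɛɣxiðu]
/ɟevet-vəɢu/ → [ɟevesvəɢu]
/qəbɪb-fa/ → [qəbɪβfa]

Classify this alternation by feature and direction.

regressive manner assimilation

Comparing underlying and surface forms, /g/ → [ɣ] is the alternation; the neighbouring /x/ is constant.
The change stop → fricative matches the manner of the following /x/, identifying this as manner assimilation.
Place and voice are unchanged, so the assimilation is partial, not total.
The same holds elsewhere in the data: /t/ → [s] before /v/ (stop → fricative, matching a fricative); /b/ → [β] before /f/ (stop → fricative, matching a fricative) — only manner changes, and always toward the following segment.
Nothing changes in [χɔɳaɖde], [popeɟɟa]: there the adjacent consonants already agree in manner (/ɖ/ and /d/ are both stops; /ɟ/ and /ɟ/ are both stops), so these forms are consistent with the same rule.
Since the segment that changes precedes the conditioning segment, the assimilation is regressive.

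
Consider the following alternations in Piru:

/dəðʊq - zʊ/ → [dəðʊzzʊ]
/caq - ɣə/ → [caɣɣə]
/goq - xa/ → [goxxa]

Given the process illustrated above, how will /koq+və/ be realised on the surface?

[kovvə]

The data show regressive total assimilation (/q/ → [z] before /z/; /q/ → [ɣ] before /ɣ/; /q/ → [x] before /x/): in every case the target segment becomes identical to its following neighbour, copying more than a single feature.
/q/ is the segment targeted by the rule; it sits immediately before /v/, so it assimilates completely and surfaces as [v].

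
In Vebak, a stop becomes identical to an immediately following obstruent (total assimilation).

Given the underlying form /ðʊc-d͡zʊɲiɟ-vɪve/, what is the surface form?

[ðʊd͡zd͡zʊɲivvɪve]

/c/ is the segment targeted by the rule; it sits immediately before /d͡z/, so it assimilates completely and surfaces as [d͡z].
At the second juncture, /ɟ/ likewise becomes [v] adjacent to /v/.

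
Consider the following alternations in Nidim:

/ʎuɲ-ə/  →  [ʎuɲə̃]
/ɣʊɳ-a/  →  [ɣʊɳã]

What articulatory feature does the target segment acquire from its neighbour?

nasality

The vowel /ə/ surfaces as nasalised [ə̃] next to the preceding nasal /ɲ/ — it has acquired the [+nasal] feature of its neighbour.
Likewise in the remaining data: /a/ → [ã] after /ɳ/ — each time a vowel is nasalised next to a preceding nasal.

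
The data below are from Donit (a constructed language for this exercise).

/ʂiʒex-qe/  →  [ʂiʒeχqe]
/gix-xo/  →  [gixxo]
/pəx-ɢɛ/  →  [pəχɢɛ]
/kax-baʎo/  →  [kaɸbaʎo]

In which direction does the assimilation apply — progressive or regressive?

regressive

Comparing underlying and surface forms, /x/ → [χ] is the alternation; the neighbouring /q/ is constant.
The change velar → uvular matches the place of the following /q/, identifying this as place assimilation.
The other alternating forms pattern the same way: /x/ → [χ] before /ɢ/ (velar → uvular, matching uvular); /x/ → [ɸ] before /b/ (velar → bilabial, matching bilabial) — only place changes, and always toward the following segment.
Nothing changes in [gixxo]: there the adjacent consonants already agree in place (/x/ and /x/ are both velar), so this form is consistent with the same rule.
The trigger is the following segment, so the direction is regressive (anticipatory).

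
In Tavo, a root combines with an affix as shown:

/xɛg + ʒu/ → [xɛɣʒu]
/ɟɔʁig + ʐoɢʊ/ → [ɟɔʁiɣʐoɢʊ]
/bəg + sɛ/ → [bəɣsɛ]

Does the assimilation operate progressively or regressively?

regressive

Comparing underlying and surface forms, /g/ → [ɣ] is the alternation; the neighbouring /ʒ/ is constant.
The change stop → fricative matches the manner of the following /ʒ/, identifying this as manner assimilation.
The other alternating forms pattern the same way: /g/ → [ɣ] before /ʐ/ (stop → fricative, matching a fricative); /g/ → [ɣ] before /s/ (stop → fricative, matching a fricative) — only manner changes, and always toward the following segment.
The trigger is the following segment, so the direction is regressive (anticipatory).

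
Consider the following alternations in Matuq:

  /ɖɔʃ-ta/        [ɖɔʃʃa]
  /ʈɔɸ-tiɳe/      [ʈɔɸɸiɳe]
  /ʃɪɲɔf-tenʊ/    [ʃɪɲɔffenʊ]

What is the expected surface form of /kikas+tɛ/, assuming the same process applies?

[kikassɛ]

The data show progressive total assimilation (/t/ → [ʃ] after /ʃ/; /t/ → [ɸ] after /ɸ/; /t/ → [f] after /f/): in every case the target segment becomes identical to its preceding neighbour, copying more than a single feature.
/t/ is the segment targeted by the rule; it sits immediately after /s/, so it assimilates completely and surfaces as [s].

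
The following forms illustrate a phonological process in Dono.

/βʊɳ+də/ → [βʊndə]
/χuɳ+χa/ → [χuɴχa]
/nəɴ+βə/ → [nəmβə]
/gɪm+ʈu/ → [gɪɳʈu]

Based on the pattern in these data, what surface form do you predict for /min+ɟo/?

The data show regressive place assimilation: /ɳ/ → [n] before /d/; /ɳ/ → [ɴ] before /χ/; /ɴ/ → [m] before /β/; /m/ → [ɳ] before /ʈ/. In each pair only place changes, matching the following consonant, while manner and voice stay constant.
The rule targets /n/ (voiced alveolar nasal), which sits before the trigger /ɟ/ (palatal).
Changing only its place to palatal gives [ɲ] — the voiced palatal nasal.

[miɲɟo]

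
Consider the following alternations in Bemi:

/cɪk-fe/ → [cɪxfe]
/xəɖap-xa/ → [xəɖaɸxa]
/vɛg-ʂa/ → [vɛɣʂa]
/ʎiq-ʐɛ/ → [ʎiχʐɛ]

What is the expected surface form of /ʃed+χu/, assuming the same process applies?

The data show regressive manner assimilation: /k/ → [x] before /f/; /p/ → [ɸ] before /x/; /g/ → [ɣ] before /ʂ/; /q/ → [χ] before /ʐ/. In each pair only manner changes, matching the following consonant, while place and voice stay constant.
/d/ is a voiced alveolar stop. The following trigger /χ/ is a fricative, so /d/ must become a fricative as well.
Changing only its manner to fricative gives [z] — the voiced alveolar fricative.

[ʃezχu]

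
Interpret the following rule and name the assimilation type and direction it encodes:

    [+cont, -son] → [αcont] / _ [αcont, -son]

regressive manner assimilation

The rule copies [cont] (continuancy) from the environment onto the target fricatives; since [±cont] encodes the stop/fricative manner contrast, the assimilating dimension is manner.
Since the environment is written after the underscore, the trigger follows the target; the direction is regressive.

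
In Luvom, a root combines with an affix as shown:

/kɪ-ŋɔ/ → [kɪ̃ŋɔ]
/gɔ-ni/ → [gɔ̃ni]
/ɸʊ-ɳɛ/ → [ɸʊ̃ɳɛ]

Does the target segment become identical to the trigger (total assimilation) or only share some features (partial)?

The vowel /ɪ/ surfaces as nasalised [ɪ̃] next to the following nasal /ŋ/ — it has acquired the [+nasal] feature of its neighbour.
The other forms show the same pattern: /ɔ/ → [ɔ̃] before /n/; /ʊ/ → [ʊ̃] before /ɳ/ — each time a vowel is nasalised next to a following nasal.

partial assimilation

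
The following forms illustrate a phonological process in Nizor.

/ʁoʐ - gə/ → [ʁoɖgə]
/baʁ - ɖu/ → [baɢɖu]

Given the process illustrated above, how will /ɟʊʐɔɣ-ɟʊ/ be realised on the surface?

The data show regressive manner assimilation: /ʐ/ → [ɖ] before /g/; /ʁ/ → [ɢ] before /ɖ/. In each pair only manner changes, matching the following consonant, while place and voice stay constant.
The rule targets /ɣ/ (voiced velar fricative), which sits before the trigger /ɟ/ (stop).
Changing only its manner to stop gives [g] — the voiced velar stop.

[ɟʊʐɔgɟʊ]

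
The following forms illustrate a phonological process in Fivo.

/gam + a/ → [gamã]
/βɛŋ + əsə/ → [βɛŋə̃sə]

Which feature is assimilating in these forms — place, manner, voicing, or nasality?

nasality

The vowel /a/ surfaces as nasalised [ã] next to the preceding nasal /m/ — it has acquired the [+nasal] feature of its neighbour.
The other form shows the same pattern: /ə/ → [ə̃] after /ŋ/ — each time a vowel is nasalised next to a preceding nasal.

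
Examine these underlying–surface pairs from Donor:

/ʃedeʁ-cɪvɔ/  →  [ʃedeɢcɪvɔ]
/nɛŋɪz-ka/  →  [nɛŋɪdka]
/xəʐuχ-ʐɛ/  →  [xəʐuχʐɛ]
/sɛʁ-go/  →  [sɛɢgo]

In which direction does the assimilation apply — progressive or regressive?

regressive

Comparing underlying and surface forms, /ʁ/ → [ɢ] is the alternation; the neighbouring /c/ is constant.
The change fricative → stop matches the manner of the following /c/, identifying this as manner assimilation.
The other alternating forms pattern the same way: /z/ → [d] before /k/ (fricative → stop, matching a stop); /ʁ/ → [ɢ] before /g/ (fricative → stop, matching a stop) — only manner changes, and always toward the following segment.
No alternation appears in [xəʐuχʐɛ]: there the adjacent consonants already agree in manner (/χ/ and /ʐ/ are both fricatives), so this form is consistent with the same rule.
The trigger is the following segment, so the direction is regressive (anticipatory).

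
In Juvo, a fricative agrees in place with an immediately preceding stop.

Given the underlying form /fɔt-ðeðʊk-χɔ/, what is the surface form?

[fɔtzeðʊkxɔ]

/ð/ is a voiced dental fricative. The preceding trigger /t/ is alveolar, so /ð/ must become alveolar as well.
Changing only its place to alveolar gives [z] — the voiced alveolar fricative.
The same rule applies at the second boundary: /χ/ → [x] next to /k/.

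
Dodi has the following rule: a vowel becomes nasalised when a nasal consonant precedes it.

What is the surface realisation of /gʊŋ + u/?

/u/ sits next to the nasal /ŋ/ and is therefore nasalised to [ũ].

[gʊŋũ]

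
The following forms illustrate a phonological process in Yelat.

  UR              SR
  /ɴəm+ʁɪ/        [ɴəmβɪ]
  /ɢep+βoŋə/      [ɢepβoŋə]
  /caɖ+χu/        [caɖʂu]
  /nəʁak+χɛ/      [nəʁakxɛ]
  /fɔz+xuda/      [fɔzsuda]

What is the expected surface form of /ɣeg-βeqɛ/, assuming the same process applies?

[ɣegɣeqɛ]

The data show progressive place assimilation: /ʁ/ → [β] after /m/; /χ/ → [ʂ] after /ɖ/; /χ/ → [x] after /k/; /x/ → [s] after /z/. In each pair only place changes, matching the preceding consonant, while manner and voice stay constant.
Nothing changes in [ɢepβoŋə]: there the adjacent consonants already agree in place (/β/ and /p/ are both bilabial), so this form is consistent with the same rule.
/β/ is a voiced bilabial fricative. The preceding trigger /g/ is velar, so /β/ must become velar as well.
Changing only its place to velar gives [ɣ] — the voiced velar fricative.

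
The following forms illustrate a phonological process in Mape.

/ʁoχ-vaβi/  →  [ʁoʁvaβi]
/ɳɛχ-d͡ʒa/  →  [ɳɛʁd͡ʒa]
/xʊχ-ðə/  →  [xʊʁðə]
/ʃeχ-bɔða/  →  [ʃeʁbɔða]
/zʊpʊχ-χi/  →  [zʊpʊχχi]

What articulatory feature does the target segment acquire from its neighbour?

The segment that alternates is /χ/, which surfaces as [ʁ] when adjacent to /v/.
The change voiceless → voiced matches the voicing of the following /v/, identifying this as voicing assimilation.
Checking the remaining alternations: /χ/ → [ʁ] before /d͡ʒ/ (voiceless → voiced, matching voiced); /χ/ → [ʁ] before /ð/ (voiceless → voiced, matching voiced); /χ/ → [ʁ] before /b/ (voiceless → voiced, matching voiced) — only voicing changes, and always toward the following segment.
No alternation appears in [zʊpʊχχi]: there the adjacent consonants already agree in voicing (/χ/ and /χ/ are both voiceless), so this form is consistent with the same rule.

voicing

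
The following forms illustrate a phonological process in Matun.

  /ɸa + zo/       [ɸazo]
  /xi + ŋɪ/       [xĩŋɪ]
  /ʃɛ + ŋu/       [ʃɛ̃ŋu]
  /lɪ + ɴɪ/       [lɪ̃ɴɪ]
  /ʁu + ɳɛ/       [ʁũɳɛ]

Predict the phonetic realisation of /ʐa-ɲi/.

The data show regressive nasality assimilation (vowel nasalisation): /i/ → [ĩ] before /ŋ/; /ɛ/ → [ɛ̃] before /ŋ/; /ɪ/ → [ɪ̃] before /ɴ/; /u/ → [ũ] before /ɳ/ — a vowel is nasalised by an immediately following nasal consonant.
No change occurs in [ɸazo] because the vowel at the boundary is adjacent to an oral consonant, not a nasal (/a/ next to /z/).
The vowel /a/ is adjacent to the following nasal /ɲ/, so it acquires [+nasal] and surfaces as [ã].

[ʐãɲi]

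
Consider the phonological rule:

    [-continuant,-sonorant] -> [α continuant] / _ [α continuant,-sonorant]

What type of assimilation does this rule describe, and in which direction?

regressive manner assimilation

The shared variable α links the value of [continuant] on the target to that of the neighbouring obstruent. [continuant] distinguishes stops from fricatives — a manner-of-articulation feature — so this is manner assimilation.
Since the environment is written after the underscore, the trigger follows the target; the direction is regressive.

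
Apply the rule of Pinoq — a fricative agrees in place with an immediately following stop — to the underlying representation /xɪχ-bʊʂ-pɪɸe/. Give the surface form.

The rule targets /χ/ (voiceless uvular fricative), which sits before the trigger /b/ (bilabial).
A voiceless bilabial fricative is [ɸ], so the surface segment is [ɸ].
The same rule applies at the second boundary: /ʂ/ → [ɸ] next to /p/.

[xɪɸbʊɸpɪɸe]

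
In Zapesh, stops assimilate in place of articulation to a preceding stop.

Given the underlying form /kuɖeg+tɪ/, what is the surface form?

The rule targets /t/ (voiceless alveolar stop), which sits after the trigger /g/ (velar).
Changing only its place to velar gives [k] — the voiceless velar stop.

[kuɖegkɪ]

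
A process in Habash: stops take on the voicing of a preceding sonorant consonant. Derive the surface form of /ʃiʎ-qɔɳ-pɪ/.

/q/ is a voiceless uvular stop. The preceding trigger /ʎ/ is voiced, so /q/ must become voiced as well.
The voiced uvular stop is [ɢ], so /q/ → [ɢ].
The same rule applies at the second boundary: /p/ → [b] next to /ɳ/.

[ʃiʎɢɔɳbɪ]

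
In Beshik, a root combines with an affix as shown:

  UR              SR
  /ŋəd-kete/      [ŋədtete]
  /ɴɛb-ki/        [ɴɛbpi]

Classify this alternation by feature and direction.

Underlying /k/ is realised as [t] next to /d/; /d/ itself does not change.
The change velar → alveolar matches the place of the preceding /d/, identifying this as place assimilation.
Manner and voice are unchanged, so the assimilation is partial, not total.
The other alternating form patterns the same way: /k/ → [p] after /b/ (velar → bilabial, matching bilabial) — only place changes, and always toward the preceding segment.
The trigger is the preceding segment, so the direction is progressive (perseverative).

progressive place assimilation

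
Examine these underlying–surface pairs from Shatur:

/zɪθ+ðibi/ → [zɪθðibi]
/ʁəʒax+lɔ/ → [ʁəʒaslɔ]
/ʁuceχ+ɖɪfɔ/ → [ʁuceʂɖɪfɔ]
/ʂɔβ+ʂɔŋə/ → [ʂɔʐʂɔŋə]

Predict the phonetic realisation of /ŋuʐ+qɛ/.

The data show regressive place assimilation: /x/ → [s] before /l/; /χ/ → [ʂ] before /ɖ/; /β/ → [ʐ] before /ʂ/. In each pair only place changes, matching the following consonant, while manner and voice stay constant.
No alternation appears in [zɪθðibi]: there the adjacent consonants already agree in place (/θ/ and /ð/ are both dental), so this form is consistent with the same rule.
/ʐ/ is a voiced retroflex fricative. The following trigger /q/ is uvular, so /ʐ/ must become uvular as well.
The voiced uvular fricative is [ʁ], so /ʐ/ → [ʁ].

[ŋuʁqɛ]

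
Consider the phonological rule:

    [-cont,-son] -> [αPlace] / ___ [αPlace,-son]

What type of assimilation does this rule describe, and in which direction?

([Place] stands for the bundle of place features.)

regressive place assimilation

The rule copies the place features (abbreviated [Place]) from the environment onto the target, so the assimilating feature is place.
The conditioning segment sits to the right of the focus bar, meaning the trigger follows the segment that changes — regressive assimilation.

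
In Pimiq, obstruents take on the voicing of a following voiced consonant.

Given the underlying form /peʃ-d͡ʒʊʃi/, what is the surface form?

[peʒd͡ʒʊʃi]

/ʃ/ is a voiceless postalveolar fricative. The following trigger /d͡ʒ/ is voiced, so /ʃ/ must become voiced as well.
The voiced postalveolar fricative is [ʒ], so /ʃ/ → [ʒ].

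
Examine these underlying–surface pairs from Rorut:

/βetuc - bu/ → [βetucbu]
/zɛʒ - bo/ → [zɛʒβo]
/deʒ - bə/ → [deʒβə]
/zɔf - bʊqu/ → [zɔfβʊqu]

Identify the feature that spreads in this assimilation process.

Comparing underlying and surface forms, /b/ → [β] is the alternation; the neighbouring /ʒ/ is constant.
/b/ is a stop while /ʒ/ is a fricative; the output [β] is a fricative, matching the trigger — so the feature that spreads is manner.
The same holds elsewhere in the data: /b/ → [β] after /f/ (stop → fricative, matching a fricative) — only manner changes, and always toward the preceding segment.
No alternation appears in [βetucbu]: there the adjacent consonants already agree in manner (/b/ and /c/ are both stops), so this form is consistent with the same rule.

manner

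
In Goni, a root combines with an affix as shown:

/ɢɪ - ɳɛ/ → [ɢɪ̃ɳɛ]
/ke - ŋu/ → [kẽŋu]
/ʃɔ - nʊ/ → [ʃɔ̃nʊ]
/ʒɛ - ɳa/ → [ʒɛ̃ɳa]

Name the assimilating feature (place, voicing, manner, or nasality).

nasality

The vowel /ɪ/ surfaces as nasalised [ɪ̃] next to the following nasal /ɳ/ — it has acquired the [+nasal] feature of its neighbour.
Likewise in the remaining data: /e/ → [ẽ] before /ŋ/; /ɔ/ → [ɔ̃] before /n/; /ɛ/ → [ɛ̃] before /ɳ/ — each time a vowel is nasalised next to a following nasal.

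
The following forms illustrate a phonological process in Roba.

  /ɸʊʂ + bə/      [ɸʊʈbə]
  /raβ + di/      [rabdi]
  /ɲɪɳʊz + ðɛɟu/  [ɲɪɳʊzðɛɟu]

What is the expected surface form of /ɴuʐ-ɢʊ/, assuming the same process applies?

[ɴuɖɢʊ]

The data show regressive manner assimilation: /ʂ/ → [ʈ] before /b/; /β/ → [b] before /d/. In each pair only manner changes, matching the following consonant, while place and voice stay constant.
No alternation appears in [ɲɪɳʊzðɛɟu]: there the adjacent consonants already agree in manner (/z/ and /ð/ are both fricatives), so this form is consistent with the same rule.
The rule targets /ʐ/ (voiced retroflex fricative), which sits before the trigger /ɢ/ (stop).
Changing only its manner to stop gives [ɖ] — the voiced retroflex stop.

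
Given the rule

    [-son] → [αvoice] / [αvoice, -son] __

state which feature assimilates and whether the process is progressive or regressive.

The shared variable α links the value of [voice] on the target to the same value on the neighbouring segment, so voicing is the feature that assimilates.
Since the environment is written before the underscore, the trigger precedes the target; the direction is progressive.

progressive voicing assimilation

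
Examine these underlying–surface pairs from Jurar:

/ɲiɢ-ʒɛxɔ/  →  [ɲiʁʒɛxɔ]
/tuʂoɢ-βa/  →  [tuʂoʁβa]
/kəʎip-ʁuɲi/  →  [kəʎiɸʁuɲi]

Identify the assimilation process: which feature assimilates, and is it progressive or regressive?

regressive manner assimilation

Comparing underlying and surface forms, /ɢ/ → [ʁ] is the alternation; the neighbouring /ʒ/ is constant.
The change stop → fricative matches the manner of the following /ʒ/, identifying this as manner assimilation.
Place and voice are unchanged, so the assimilation is partial, not total.
The same holds elsewhere in the data: /ɢ/ → [ʁ] before /β/ (stop → fricative, matching a fricative); /p/ → [ɸ] before /ʁ/ (stop → fricative, matching a fricative) — only manner changes, and always toward the following segment.
Since the segment that changes precedes the conditioning segment, the assimilation is regressive.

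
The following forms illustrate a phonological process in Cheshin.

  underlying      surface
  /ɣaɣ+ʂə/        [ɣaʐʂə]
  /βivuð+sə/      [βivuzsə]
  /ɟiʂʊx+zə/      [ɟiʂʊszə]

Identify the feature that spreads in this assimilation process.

place

Comparing underlying and surface forms, /ɣ/ → [ʐ] is the alternation; the neighbouring /ʂ/ is constant.
The change velar → retroflex matches the place of the following /ʂ/, identifying this as place assimilation.
Checking the remaining alternations: /ð/ → [z] before /s/ (dental → alveolar, matching alveolar); /x/ → [s] before /z/ (velar → alveolar, matching alveolar) — only place changes, and always toward the following segment.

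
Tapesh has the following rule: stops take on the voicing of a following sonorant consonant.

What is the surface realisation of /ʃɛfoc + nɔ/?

The rule targets /c/ (voiceless palatal stop), which sits before the trigger /n/ (voiced).
The voiced palatal stop is [ɟ], so /c/ → [ɟ].

[ʃɛfoɟnɔ]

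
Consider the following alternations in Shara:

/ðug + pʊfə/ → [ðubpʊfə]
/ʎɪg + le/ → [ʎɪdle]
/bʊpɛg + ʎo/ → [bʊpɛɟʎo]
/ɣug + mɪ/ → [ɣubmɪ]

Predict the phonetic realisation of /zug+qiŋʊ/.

[zuɢqiŋʊ]

The data show regressive place assimilation: /g/ → [b] before /p/; /g/ → [d] before /l/; /g/ → [ɟ] before /ʎ/; /g/ → [b] before /m/. In each pair only place changes, matching the following consonant, while manner and voice stay constant.
The rule targets /g/ (voiced velar stop), which sits before the trigger /q/ (uvular).
Changing only its place to uvular gives [ɢ] — the voiced uvular stop.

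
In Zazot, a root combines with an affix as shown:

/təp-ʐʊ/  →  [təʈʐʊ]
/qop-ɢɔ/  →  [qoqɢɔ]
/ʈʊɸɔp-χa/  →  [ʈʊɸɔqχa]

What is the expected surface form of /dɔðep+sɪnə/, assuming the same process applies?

[dɔðetsɪnə]

The data show regressive place assimilation: /p/ → [ʈ] before /ʐ/; /p/ → [q] before /ɢ/; /p/ → [q] before /χ/. In each pair only place changes, matching the following consonant, while manner and voice stay constant.
The rule targets /p/ (voiceless bilabial stop), which sits before the trigger /s/ (alveolar).
A voiceless alveolar stop is [t], so the surface segment is [t].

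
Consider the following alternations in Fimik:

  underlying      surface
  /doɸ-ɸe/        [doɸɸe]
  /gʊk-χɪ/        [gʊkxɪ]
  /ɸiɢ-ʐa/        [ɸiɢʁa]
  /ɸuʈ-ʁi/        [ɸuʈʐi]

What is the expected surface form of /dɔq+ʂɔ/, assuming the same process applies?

[dɔqχɔ]

The data show progressive place assimilation: /χ/ → [x] after /k/; /ʐ/ → [ʁ] after /ɢ/; /ʁ/ → [ʐ] after /ʈ/. In each pair only place changes, matching the preceding consonant, while manner and voice stay constant.
No alternation appears in [doɸɸe]: there the adjacent consonants already agree in place (/ɸ/ and /ɸ/ are both bilabial), so this form is consistent with the same rule.
The rule targets /ʂ/ (voiceless retroflex fricative), which sits after the trigger /q/ (uvular).
The voiceless uvular fricative is [χ], so /ʂ/ → [χ].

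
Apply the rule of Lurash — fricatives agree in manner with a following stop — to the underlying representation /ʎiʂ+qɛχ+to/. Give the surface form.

/ʂ/ is a voiceless retroflex fricative. The following trigger /q/ is a stop, so /ʂ/ must become a stop as well.
Changing only its manner to stop gives [ʈ] — the voiceless retroflex stop.
The same rule applies at the second boundary: /χ/ → [q] next to /t/.

[ʎiʈqɛqto]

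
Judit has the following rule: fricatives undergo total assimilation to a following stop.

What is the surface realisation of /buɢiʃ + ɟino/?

/ʃ/ is the segment targeted by the rule; it sits immediately before /ɟ/, so it assimilates completely and surfaces as [ɟ].

[buɢiɟɟino]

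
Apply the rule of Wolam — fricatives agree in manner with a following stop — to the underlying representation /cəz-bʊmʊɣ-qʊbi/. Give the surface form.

[cədbʊmʊgqʊbi]

/z/ is a voiced alveolar fricative. The following trigger /b/ is a stop, so /z/ must become a stop as well.
The voiced alveolar stop is [d], so /z/ → [d].
The same rule applies at the second boundary: /ɣ/ → [g] next to /q/.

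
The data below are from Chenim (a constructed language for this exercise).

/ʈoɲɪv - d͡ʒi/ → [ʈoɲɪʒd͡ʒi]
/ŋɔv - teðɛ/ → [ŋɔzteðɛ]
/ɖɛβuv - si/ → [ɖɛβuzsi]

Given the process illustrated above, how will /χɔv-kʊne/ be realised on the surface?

[χɔɣkʊne]

The data show regressive place assimilation: /v/ → [ʒ] before /d͡ʒ/; /v/ → [z] before /t/; /v/ → [z] before /s/. In each pair only place changes, matching the following consonant, while manner and voice stay constant.
/v/ is a voiced labiodental fricative. The following trigger /k/ is velar, so /v/ must become velar as well.
The voiced velar fricative is [ɣ], so /v/ → [ɣ].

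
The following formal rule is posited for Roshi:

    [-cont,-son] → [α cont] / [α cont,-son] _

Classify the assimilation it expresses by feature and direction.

The rule copies [cont] (continuancy) from the environment onto the target stops; since [±cont] encodes the stop/fricative manner contrast, the assimilating dimension is manner.
Since the environment is written before the underscore, the trigger precedes the target; the direction is progressive.

progressive manner assimilation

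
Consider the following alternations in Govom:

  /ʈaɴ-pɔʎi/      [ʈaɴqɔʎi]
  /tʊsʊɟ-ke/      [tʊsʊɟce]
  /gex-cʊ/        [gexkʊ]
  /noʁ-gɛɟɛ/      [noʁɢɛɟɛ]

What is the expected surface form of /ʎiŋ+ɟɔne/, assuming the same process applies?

The data show progressive place assimilation: /p/ → [q] after /ɴ/; /k/ → [c] after /ɟ/; /c/ → [k] after /x/; /g/ → [ɢ] after /ʁ/. In each pair only place changes, matching the preceding consonant, while manner and voice stay constant.
/ɟ/ is a voiced palatal stop. The preceding trigger /ŋ/ is velar, so /ɟ/ must become velar as well.
Changing only its place to velar gives [g] — the voiced velar stop.

[ʎiŋgɔne]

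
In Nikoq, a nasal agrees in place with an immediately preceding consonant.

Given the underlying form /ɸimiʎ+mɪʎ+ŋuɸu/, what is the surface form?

[ɸimiʎɲɪʎɲuɸu]

The rule targets /m/ (voiced bilabial nasal), which sits after the trigger /ʎ/ (palatal).
Changing only its place to palatal gives [ɲ] — the voiced palatal nasal.
The same rule applies at the second boundary: /ŋ/ → [ɲ] next to /ʎ/.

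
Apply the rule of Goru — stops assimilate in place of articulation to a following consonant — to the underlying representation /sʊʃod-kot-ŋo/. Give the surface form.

The rule targets /d/ (voiced alveolar stop), which sits before the trigger /k/ (velar).
A voiced velar stop is [g], so the surface segment is [g].
At the second juncture, /t/ likewise becomes [k] adjacent to /ŋ/.

[sʊʃogkokŋo]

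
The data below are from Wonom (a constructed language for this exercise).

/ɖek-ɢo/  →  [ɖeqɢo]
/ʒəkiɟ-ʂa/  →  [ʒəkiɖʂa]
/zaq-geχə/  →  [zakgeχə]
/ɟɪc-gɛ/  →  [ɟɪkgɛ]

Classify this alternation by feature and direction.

Underlying /k/ is realised as [q] next to /ɢ/; /ɢ/ itself does not change.
The change velar → uvular matches the place of the following /ɢ/, identifying this as place assimilation.
Manner and voice are unchanged, so the assimilation is partial, not total.
The same holds elsewhere in the data: /ɟ/ → [ɖ] before /ʂ/ (palatal → retroflex, matching retroflex); /q/ → [k] before /g/ (uvular → velar, matching velar); /c/ → [k] before /g/ (palatal → velar, matching velar) — only place changes, and always toward the following segment.
The trigger is the following segment, so the direction is regressive (anticipatory).

regressive place assimilation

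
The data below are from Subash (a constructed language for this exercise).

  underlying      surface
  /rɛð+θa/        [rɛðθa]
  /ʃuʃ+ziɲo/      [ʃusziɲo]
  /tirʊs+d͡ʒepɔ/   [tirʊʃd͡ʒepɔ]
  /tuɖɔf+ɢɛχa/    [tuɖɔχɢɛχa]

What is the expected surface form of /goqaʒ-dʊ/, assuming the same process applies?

The data show regressive place assimilation: /ʃ/ → [s] before /z/; /s/ → [ʃ] before /d͡ʒ/; /f/ → [χ] before /ɢ/. In each pair only place changes, matching the following consonant, while manner and voice stay constant.
No alternation appears in [rɛðθa]: there the adjacent consonants already agree in place (/ð/ and /θ/ are both dental), so this form is consistent with the same rule.
/ʒ/ is a voiced postalveolar fricative. The following trigger /d/ is alveolar, so /ʒ/ must become alveolar as well.
Changing only its place to alveolar gives [z] — the voiced alveolar fricative.

[goqazdʊ]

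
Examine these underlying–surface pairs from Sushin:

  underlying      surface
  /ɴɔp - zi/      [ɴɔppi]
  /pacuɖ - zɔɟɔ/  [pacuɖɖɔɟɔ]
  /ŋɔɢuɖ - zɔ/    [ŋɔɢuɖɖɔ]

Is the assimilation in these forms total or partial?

total assimilation

Underlying /z/ is realised as [p] next to /p/; /p/ itself does not change.
The output [p] is identical to the trigger /p/ — every feature (place, manner, voicing) has been copied — so this is total assimilation.
The remaining alternation confirms this: /z/ → [ɖ] after /ɖ/ — in each case the output is a copy of the preceding consonant.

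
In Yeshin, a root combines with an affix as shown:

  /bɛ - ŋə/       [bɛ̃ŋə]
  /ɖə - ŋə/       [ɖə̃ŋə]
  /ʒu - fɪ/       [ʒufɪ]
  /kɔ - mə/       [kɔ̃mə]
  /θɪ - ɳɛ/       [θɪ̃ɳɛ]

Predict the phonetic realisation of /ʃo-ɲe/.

[ʃõɲe]

The data show regressive nasality assimilation (vowel nasalisation): /ɛ/ → [ɛ̃] before /ŋ/; /ə/ → [ə̃] before /ŋ/; /ɔ/ → [ɔ̃] before /m/; /ɪ/ → [ɪ̃] before /ɳ/ — a vowel is nasalised by an immediately following nasal consonant.
No change occurs in [ʒufɪ] because the vowel at the boundary is adjacent to an oral consonant, not a nasal (/u/ next to /f/).
The vowel /o/ is adjacent to the following nasal /ɲ/, so it acquires [+nasal] and surfaces as [õ].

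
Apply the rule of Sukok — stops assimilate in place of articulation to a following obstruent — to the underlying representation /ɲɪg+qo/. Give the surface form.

/g/ is a voiced velar stop. The following trigger /q/ is uvular, so /g/ must become uvular as well.
Changing only its place to uvular gives [ɢ] — the voiced uvular stop.

[ɲɪɢqo]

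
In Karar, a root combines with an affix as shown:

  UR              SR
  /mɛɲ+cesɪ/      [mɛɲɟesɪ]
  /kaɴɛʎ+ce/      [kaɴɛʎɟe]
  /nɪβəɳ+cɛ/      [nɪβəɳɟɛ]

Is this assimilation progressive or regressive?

progressive

Underlying /c/ is realised as [ɟ] next to /ɲ/; /ɲ/ itself does not change.
/c/ is voiceless while /ɲ/ is voiced; the output [ɟ] is voiced, matching the trigger — so the feature that spreads is voicing.
The same holds elsewhere in the data: /c/ → [ɟ] after /ʎ/ (voiceless → voiced, matching voiced); /c/ → [ɟ] after /ɳ/ (voiceless → voiced, matching voiced) — only voicing changes, and always toward the preceding segment.
Since the segment that changes follows the conditioning segment, the assimilation is progressive.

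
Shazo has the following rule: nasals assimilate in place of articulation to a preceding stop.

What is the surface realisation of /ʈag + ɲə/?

[ʈagŋə]

/ɲ/ is a voiced palatal nasal. The preceding trigger /g/ is velar, so /ɲ/ must become velar as well.
Changing only its place to velar gives [ŋ] — the voiced velar nasal.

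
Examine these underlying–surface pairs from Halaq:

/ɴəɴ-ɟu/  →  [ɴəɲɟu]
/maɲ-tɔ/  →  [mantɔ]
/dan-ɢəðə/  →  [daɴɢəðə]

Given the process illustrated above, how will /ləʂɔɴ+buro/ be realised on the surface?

The data show regressive place assimilation: /ɴ/ → [ɲ] before /ɟ/; /ɲ/ → [n] before /t/; /n/ → [ɴ] before /ɢ/. In each pair only place changes, matching the following consonant, while manner and voice stay constant.
/ɴ/ is a voiced uvular nasal. The following trigger /b/ is bilabial, so /ɴ/ must become bilabial as well.
Changing only its place to bilabial gives [m] — the voiced bilabial nasal.

[ləʂɔmburo]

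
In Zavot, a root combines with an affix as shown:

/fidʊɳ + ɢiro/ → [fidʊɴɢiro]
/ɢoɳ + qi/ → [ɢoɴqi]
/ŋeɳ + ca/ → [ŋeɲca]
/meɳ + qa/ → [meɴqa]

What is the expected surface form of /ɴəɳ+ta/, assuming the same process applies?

The data show regressive place assimilation: /ɳ/ → [ɴ] before /ɢ/; /ɳ/ → [ɴ] before /q/; /ɳ/ → [ɲ] before /c/. In each pair only place changes, matching the following consonant, while manner and voice stay constant.
The rule targets /ɳ/ (voiced retroflex nasal), which sits before the trigger /t/ (alveolar).
A voiced alveolar nasal is [n], so the surface segment is [n].

[ɴənta]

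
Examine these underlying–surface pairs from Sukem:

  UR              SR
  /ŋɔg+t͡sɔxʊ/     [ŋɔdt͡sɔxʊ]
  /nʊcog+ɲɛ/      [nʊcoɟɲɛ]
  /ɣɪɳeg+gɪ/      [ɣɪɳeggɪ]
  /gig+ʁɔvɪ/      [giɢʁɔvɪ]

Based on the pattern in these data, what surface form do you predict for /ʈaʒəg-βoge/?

[ʈaʒəbβoge]

The data show regressive place assimilation: /g/ → [d] before /t͡s/; /g/ → [ɟ] before /ɲ/; /g/ → [ɢ] before /ʁ/. In each pair only place changes, matching the following consonant, while manner and voice stay constant.
Nothing changes in [ɣɪɳeggɪ]: there the adjacent consonants already agree in place (/g/ and /g/ are both velar), so this form is consistent with the same rule.
/g/ is a voiced velar stop. The following trigger /β/ is bilabial, so /g/ must become bilabial as well.
A voiced bilabial stop is [b], so the surface segment is [b].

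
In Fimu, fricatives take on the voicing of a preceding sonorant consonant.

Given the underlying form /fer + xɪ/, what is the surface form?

[ferɣɪ]

/x/ is a voiceless velar fricative. The preceding trigger /r/ is voiced, so /x/ must become voiced as well.
Changing only its voicing to voiced gives [ɣ] — the voiced velar fricative.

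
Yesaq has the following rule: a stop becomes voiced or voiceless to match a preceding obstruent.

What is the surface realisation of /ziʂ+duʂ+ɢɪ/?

/d/ is a voiced alveolar stop. The preceding trigger /ʂ/ is voiceless, so /d/ must become voiceless as well.
A voiceless alveolar stop is [t], so the surface segment is [t].
At the second juncture, /ɢ/ likewise becomes [q] adjacent to /ʂ/.

[ziʂtuʂqɪ]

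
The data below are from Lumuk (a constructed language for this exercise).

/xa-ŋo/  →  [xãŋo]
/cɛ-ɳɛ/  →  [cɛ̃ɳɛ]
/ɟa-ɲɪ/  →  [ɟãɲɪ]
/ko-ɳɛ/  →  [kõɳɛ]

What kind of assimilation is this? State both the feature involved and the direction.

The vowel /a/ surfaces as nasalised [ã] next to the following nasal /ŋ/ — it has acquired the [+nasal] feature of its neighbour.
The other forms show the same pattern: /ɛ/ → [ɛ̃] before /ɳ/; /a/ → [ã] before /ɲ/; /o/ → [õ] before /ɳ/ — each time a vowel is nasalised next to a following nasal.
Because the conditioning nasal is to the right of the vowel that changes, the process is regressive (anticipatory).

regressive nasality assimilation (vowel nasalisation)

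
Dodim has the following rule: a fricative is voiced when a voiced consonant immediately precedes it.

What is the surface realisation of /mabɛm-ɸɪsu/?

[mabɛmβɪsu]

The rule targets /ɸ/ (voiceless bilabial fricative), which sits after the trigger /m/ (voiced).
The voiced bilabial fricative is [β], so /ɸ/ → [β].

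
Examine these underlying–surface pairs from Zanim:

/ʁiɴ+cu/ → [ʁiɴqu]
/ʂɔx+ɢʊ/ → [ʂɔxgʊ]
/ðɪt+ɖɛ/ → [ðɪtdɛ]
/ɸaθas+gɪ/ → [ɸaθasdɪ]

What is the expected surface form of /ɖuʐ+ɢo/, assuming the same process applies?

The data show progressive place assimilation: /c/ → [q] after /ɴ/; /ɢ/ → [g] after /x/; /ɖ/ → [d] after /t/; /g/ → [d] after /s/. In each pair only place changes, matching the preceding consonant, while manner and voice stay constant.
The rule targets /ɢ/ (voiced uvular stop), which sits after the trigger /ʐ/ (retroflex).
A voiced retroflex stop is [ɖ], so the surface segment is [ɖ].

[ɖuʐɖo]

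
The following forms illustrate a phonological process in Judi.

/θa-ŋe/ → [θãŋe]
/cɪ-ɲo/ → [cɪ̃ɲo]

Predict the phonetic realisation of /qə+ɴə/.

[qə̃ɴə]

The data show regressive nasality assimilation (vowel nasalisation): /a/ → [ã] before /ŋ/; /ɪ/ → [ɪ̃] before /ɲ/ — a vowel is nasalised by an immediately following nasal consonant.
The vowel /ə/ is adjacent to the following nasal /ɴ/, so it acquires [+nasal] and surfaces as [ə̃].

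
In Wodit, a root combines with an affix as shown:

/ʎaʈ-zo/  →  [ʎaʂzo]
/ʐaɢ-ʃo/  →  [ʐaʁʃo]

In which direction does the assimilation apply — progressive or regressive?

regressive

Underlying /ʈ/ is realised as [ʂ] next to /z/; /z/ itself does not change.
/ʈ/ is a stop while /z/ is a fricative; the output [ʂ] is a fricative, matching the trigger — so the feature that spreads is manner.
Checking the remaining alternation: /ɢ/ → [ʁ] before /ʃ/ (stop → fricative, matching a fricative) — only manner changes, and always toward the following segment.
The trigger is the following segment, so the direction is regressive (anticipatory).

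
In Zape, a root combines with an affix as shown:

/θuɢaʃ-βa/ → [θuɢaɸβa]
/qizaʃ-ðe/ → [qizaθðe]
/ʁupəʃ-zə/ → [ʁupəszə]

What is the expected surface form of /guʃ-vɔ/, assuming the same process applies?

[gufvɔ]

The data show regressive place assimilation: /ʃ/ → [ɸ] before /β/; /ʃ/ → [θ] before /ð/; /ʃ/ → [s] before /z/. In each pair only place changes, matching the following consonant, while manner and voice stay constant.
/ʃ/ is a voiceless postalveolar fricative. The following trigger /v/ is labiodental, so /ʃ/ must become labiodental as well.
A voiceless labiodental fricative is [f], so the surface segment is [f].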